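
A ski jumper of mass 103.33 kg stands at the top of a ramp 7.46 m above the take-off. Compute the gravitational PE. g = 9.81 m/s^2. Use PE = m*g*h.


PE = m * g * h
PE = 103.33 * 9.81 * 7.46
PE = 1013.6673 * 7.46 = 7561.9581 J

7561.9581 J


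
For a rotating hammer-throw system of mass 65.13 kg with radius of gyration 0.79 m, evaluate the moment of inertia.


I = m * k^2
I = 65.13 * 0.79^2
I = 65.13 * 0.6241 = 40.6476 kg*m^2

40.6476 kg*m^2


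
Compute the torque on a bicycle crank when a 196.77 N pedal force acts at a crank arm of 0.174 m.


tau = F * d
tau = 196.77 * 0.174
tau = 34.238 N*m

34.238 N*m


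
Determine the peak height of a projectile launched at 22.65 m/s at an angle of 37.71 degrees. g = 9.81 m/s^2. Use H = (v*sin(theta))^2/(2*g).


H = (v*sin(theta))^2 / (2*g)
vy = v*sin(theta) = 22.65 * sin(37.71 deg) = 13.8542 m/s
H = vy^2 / (2*g) = 191.9393 / (2*9.81)
H = 191.9393 / 19.62 = 9.7828 m

9.7828 m


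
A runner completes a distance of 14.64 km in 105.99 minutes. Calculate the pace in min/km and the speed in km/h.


Pace = time / distance = 105.99 min / 14.64 km = 7.2398 min/km
Speed = distance / time_in_hours = 14.64 / 1.7665 hr
Speed = 8.2876 km/h

7.2398 min/km, 8.2876 km/h


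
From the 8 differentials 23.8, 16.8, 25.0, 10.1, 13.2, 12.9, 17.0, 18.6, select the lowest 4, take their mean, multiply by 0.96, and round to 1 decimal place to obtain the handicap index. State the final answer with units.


All differentials: 23.8, 16.8, 25.0, 10.1, 13.2, 12.9, 17.0, 18.6
Sorted: 10.1, 12.9, 13.2, 16.8, 17.0, 18.6, 23.8, 25.0
Best 4: 10.1, 12.9, 13.2, 16.8
Average of best = 53 / 4 = 13.25
Raw index = 13.25 * 0.96 = 12.72
Handicap index = round(12.72, 1) = 12.7

12.7


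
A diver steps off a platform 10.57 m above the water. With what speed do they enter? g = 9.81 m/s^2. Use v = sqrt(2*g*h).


v = sqrt(2 * g * h)
v = sqrt(2 * 9.81 * 10.57)
v = sqrt(207.3834) = 14.4008 m/s

14.4008 m/s


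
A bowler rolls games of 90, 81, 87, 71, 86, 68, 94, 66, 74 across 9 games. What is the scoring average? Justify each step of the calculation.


Average = sum / n
Sum = 717
Average = 717 / 9 = 79.6667

79.6667


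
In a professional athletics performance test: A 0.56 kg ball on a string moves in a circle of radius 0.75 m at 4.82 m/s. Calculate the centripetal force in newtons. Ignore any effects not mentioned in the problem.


Fc = m * v^2 / r
v^2 = 4.82^2 = 23.2324
Fc = 0.56 * 23.2324 / 0.75
Fc = 13.0101 / 0.75 = 17.3469 N

17.3469 N


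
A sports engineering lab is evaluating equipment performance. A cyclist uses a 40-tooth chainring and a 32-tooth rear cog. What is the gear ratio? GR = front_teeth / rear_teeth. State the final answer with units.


GR = front_teeth / rear_teeth
GR = 40 / 32
GR = 1.25

1.25


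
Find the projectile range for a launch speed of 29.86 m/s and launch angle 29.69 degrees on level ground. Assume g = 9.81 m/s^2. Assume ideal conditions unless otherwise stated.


R = v^2 * sin(2*theta) / g
Convert angle to radians: theta = 29.69 deg = 0.5182 rad
sin(2*theta) = sin(1.0364) = 0.8606
R = 29.86^2 * 0.8606 / 9.81
R = 891.6196 * 0.8606 / 9.81 = 78.2157 m

78.2157 m


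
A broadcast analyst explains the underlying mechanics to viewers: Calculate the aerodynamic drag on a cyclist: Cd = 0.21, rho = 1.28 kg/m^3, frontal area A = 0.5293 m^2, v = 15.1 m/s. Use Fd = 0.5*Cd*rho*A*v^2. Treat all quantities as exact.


Fd = 0.5 * Cd * rho * A * v^2
Fd = 0.5 * 0.21 * 1.28 * 0.5293 * 15.1^2
v^2 = 228.01
Fd = 0.5 * 0.21 * 1.28 * 0.5293 * 228.01 = 16.2202 N

16.2202 N


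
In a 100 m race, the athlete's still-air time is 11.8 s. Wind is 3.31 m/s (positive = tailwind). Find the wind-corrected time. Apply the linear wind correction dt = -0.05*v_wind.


dt = -0.05 * v_wind = -0.05 * 3.31 = -0.1655 s
t_corrected = t_still + dt = 11.8 + (-0.1655)
t_corrected = 11.6345 s

11.6345 s


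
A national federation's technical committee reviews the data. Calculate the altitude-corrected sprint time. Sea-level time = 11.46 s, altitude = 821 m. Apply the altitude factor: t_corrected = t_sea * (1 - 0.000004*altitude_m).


Correction factor = 1 - 0.000004 * 821 = 0.996716
t_corrected = t_sea * factor = 11.46 * 0.996716
t_corrected = 11.4224 s

11.4224 s


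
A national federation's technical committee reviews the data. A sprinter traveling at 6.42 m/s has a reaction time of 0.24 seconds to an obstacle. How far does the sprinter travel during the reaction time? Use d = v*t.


d = v * t
d = 6.42 * 0.24
d = 1.5408 m

1.5408 m


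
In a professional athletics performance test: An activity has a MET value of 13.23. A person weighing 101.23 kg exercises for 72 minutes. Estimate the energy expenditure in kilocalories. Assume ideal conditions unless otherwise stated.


kcal = MET * mass * time_hr
Convert time: 72 min = 1.2 hr
kcal = 13.23 * 101.23 * 1.2
kcal = 1607.1275 kcal

1607.1275 kcal


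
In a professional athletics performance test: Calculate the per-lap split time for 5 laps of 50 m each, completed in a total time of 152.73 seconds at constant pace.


Split time = total_time / n_laps = 152.73 / 5
Split time = 30.546 s per lap

30.546 s


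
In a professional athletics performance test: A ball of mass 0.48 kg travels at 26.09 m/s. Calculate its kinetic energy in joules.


KE = 0.5 * m * v^2
KE = 0.5 * 0.48 * 26.09^2
KE = 0.5 * 0.48 * 680.6881 = 163.3651 J

163.3651 J


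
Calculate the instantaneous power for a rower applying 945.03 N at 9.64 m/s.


P = F * v
P = 945.03 * 9.64
P = 9110.0892 W

9110.0892 W


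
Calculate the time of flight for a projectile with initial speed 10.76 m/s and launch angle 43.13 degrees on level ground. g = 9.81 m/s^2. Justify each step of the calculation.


T = 2*v*sin(theta)/g
sin(theta) = sin(43.13 deg) = 0.6837
T = 2*10.76*0.6837 / 9.81
T = 14.7123 / 9.81 = 1.4997 s

1.4997 s


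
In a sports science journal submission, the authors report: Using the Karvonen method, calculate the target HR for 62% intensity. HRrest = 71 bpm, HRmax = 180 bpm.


Target = HRrest + pct*(HRmax - HRrest)
Heart rate reserve = HRmax - HRrest = 180 - 71 = 109 bpm
Fraction = 62% = 0.62
Target = 71 + 0.62 * 109
Target = 71 + 67.58 = 138.58 bpm

138.58 bpm


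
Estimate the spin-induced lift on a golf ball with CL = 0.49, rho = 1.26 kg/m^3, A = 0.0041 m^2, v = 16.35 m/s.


FM = 0.5 * CL * rho * A * v^2
FM = 0.5 * 0.49 * 1.26 * 0.0041 * 16.35^2
v^2 = 267.3225
FM = 0.5 * 0.49 * 1.26 * 0.0041 * 267.3225 = 0.3383 N

0.3383 N


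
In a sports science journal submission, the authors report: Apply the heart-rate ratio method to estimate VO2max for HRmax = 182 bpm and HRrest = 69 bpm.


VO2max = 15.3 * HRmax / HRrest
VO2max = 15.3 * 182 / 69
VO2max = 2784.6 / 69 = 40.3565 mL/kg/min

40.3565 mL/kg/min


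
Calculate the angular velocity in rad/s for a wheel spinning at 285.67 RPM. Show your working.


omega = RPM * 2 * pi / 60
omega = 285.67 * 2 * 3.14159 / 60
omega = 1794.9175 / 60 = 29.9153 rad/s

29.9153 rad/s


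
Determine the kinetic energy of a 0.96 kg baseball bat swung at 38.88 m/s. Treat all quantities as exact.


KE = 0.5 * m * v^2
KE = 0.5 * 0.96 * 38.88^2
KE = 0.5 * 0.96 * 1511.6544 = 725.5941 J

725.5941 J


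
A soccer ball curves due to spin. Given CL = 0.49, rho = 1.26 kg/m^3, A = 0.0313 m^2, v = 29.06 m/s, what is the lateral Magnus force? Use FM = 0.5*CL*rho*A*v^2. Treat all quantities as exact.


FM = 0.5 * CL * rho * A * v^2
FM = 0.5 * 0.49 * 1.26 * 0.0313 * 29.06^2
v^2 = 844.4836
FM = 0.5 * 0.49 * 1.26 * 0.0313 * 844.4836 = 8.1597 N

8.1597 N


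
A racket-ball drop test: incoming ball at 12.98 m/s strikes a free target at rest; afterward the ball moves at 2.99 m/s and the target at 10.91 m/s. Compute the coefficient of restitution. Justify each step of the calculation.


e = (v2_after - v1_after) / (v1_before - v2_before)
Numerator = 10.91 - 2.99 = 7.92
Denominator = 12.98 - 0 = 12.98
e = 7.92 / 12.98 = 0.6102

0.6102


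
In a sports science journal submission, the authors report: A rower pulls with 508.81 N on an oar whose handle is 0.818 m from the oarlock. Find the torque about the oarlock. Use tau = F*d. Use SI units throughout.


tau = F * d
tau = 508.81 * 0.818
tau = 416.2066 N*m

416.2066 N*m


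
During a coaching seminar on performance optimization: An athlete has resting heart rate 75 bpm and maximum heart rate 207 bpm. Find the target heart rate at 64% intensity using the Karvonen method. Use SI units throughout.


Target = HRrest + pct*(HRmax - HRrest)
Heart rate reserve = HRmax - HRrest = 207 - 75 = 132 bpm
Fraction = 64% = 0.64
Target = 75 + 0.64 * 132
Target = 75 + 84.48 = 159.48 bpm

159.48 bpm


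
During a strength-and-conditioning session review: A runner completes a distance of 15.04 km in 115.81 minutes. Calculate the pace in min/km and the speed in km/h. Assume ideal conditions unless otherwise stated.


Pace = time / distance = 115.81 min / 15.04 km = 7.7001 min/km
Speed = distance / time_in_hours = 15.04 / 1.9302 hr
Speed = 7.7921 km/h

7.7001 min/km, 7.7921 km/h


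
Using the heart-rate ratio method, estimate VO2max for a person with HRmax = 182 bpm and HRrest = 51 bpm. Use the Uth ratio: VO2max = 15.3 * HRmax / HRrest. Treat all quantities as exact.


VO2max = 15.3 * HRmax / HRrest
VO2max = 15.3 * 182 / 51
VO2max = 2784.6 / 51 = 54.6 mL/kg/min

54.6 mL/kg/min


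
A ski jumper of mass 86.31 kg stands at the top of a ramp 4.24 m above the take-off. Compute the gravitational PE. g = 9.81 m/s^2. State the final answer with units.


PE = m * g * h
PE = 86.31 * 9.81 * 4.24
PE = 846.7011 * 4.24 = 3590.0127 J

3590.0127 J


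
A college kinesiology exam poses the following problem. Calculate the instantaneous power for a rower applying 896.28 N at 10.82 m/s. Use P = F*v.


P = F * v
P = 896.28 * 10.82
P = 9697.7496 W

9697.7496 W


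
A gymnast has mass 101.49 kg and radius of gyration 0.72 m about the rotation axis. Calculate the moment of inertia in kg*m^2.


I = m * k^2
I = 101.49 * 0.72^2
I = 101.49 * 0.5184 = 52.6124 kg*m^2

52.6124 kg*m^2


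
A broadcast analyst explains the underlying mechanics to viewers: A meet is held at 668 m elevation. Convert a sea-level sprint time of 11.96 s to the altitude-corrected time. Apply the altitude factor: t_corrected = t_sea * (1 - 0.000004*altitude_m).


Correction factor = 1 - 0.000004 * 668 = 0.997328
t_corrected = t_sea * factor = 11.96 * 0.997328
t_corrected = 11.928 s

11.928 s


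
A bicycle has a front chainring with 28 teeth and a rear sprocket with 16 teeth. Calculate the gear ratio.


GR = front_teeth / rear_teeth
GR = 28 / 16
GR = 1.75

1.75


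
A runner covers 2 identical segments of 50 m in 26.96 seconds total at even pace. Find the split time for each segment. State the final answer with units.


Split time = total_time / n_laps = 26.96 / 2
Split time = 13.48 s per lap

13.48 s


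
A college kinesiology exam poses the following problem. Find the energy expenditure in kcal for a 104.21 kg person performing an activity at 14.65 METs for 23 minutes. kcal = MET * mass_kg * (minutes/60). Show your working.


kcal = MET * mass * time_hr
Convert time: 23 min = 0.3833 hr
kcal = 14.65 * 104.21 * 0.3833
kcal = 585.226 kcal

585.226 kcal


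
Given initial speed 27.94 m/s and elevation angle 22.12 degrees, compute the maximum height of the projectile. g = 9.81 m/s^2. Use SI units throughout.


H = (v*sin(theta))^2 / (2*g)
vy = v*sin(theta) = 27.94 * sin(22.12 deg) = 10.5207 m/s
H = vy^2 / (2*g) = 110.686 / (2*9.81)
H = 110.686 / 19.62 = 5.6415 m

5.6415 m


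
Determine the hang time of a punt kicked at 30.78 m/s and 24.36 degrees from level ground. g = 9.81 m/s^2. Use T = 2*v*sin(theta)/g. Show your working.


T = 2*v*sin(theta)/g
sin(theta) = sin(24.36 deg) = 0.4125
T = 2*30.78*0.4125 / 9.81
T = 25.3916 / 9.81 = 2.5883 s

2.5883 s


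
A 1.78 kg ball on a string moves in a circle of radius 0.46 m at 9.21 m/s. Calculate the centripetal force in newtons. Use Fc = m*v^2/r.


Fc = m * v^2 / r
v^2 = 9.21^2 = 84.8241
Fc = 1.78 * 84.8241 / 0.46
Fc = 150.9869 / 0.46 = 328.2324 N

328.2324 N


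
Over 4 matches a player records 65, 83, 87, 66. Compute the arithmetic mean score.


Average = sum / n
Sum = 301
Average = 301 / 4 = 75.25

75.25


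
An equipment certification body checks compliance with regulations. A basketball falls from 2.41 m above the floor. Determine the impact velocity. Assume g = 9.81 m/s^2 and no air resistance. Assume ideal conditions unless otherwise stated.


v = sqrt(2 * g * h)
v = sqrt(2 * 9.81 * 2.41)
v = sqrt(47.2842) = 6.8764 m/s

6.8764 m/s


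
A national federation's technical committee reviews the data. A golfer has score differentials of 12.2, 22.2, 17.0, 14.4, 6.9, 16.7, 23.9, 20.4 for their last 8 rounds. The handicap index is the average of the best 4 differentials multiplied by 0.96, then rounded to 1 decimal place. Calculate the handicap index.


All differentials: 12.2, 22.2, 17.0, 14.4, 6.9, 16.7, 23.9, 20.4
Sorted: 6.9, 12.2, 14.4, 16.7, 17.0, 20.4, 22.2, 23.9
Best 4: 6.9, 12.2, 14.4, 16.7
Average of best = 50.2 / 4 = 12.55
Raw index = 12.55 * 0.96 = 12.048
Handicap index = round(12.048, 1) = 12.0

12.0


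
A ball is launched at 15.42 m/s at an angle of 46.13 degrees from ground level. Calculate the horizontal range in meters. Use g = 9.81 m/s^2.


R = v^2 * sin(2*theta) / g
Convert angle to radians: theta = 46.13 deg = 0.8051 rad
sin(2*theta) = sin(1.6102) = 0.9992
R = 15.42^2 * 0.9992 / 9.81
R = 237.7764 * 0.9992 / 9.81 = 24.2193 m

24.2193 m


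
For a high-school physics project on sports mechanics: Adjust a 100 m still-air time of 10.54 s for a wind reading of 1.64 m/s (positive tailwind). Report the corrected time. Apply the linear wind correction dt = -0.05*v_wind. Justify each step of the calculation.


dt = -0.05 * v_wind = -0.05 * 1.64 = -0.082 s
t_corrected = t_still + dt = 10.54 + (-0.082)
t_corrected = 10.458 s

10.458 s


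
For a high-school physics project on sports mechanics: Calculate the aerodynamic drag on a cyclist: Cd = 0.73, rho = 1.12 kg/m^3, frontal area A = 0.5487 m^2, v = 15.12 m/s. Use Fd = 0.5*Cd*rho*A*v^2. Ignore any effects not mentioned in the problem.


Fd = 0.5 * Cd * rho * A * v^2
Fd = 0.5 * 0.73 * 1.12 * 0.5487 * 15.12^2
v^2 = 228.6144
Fd = 0.5 * 0.73 * 1.12 * 0.5487 * 228.6144 = 51.2802 N

51.2802 N


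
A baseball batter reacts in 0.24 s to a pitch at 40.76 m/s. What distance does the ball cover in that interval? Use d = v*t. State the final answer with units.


d = v * t
d = 40.76 * 0.24
d = 9.7824 m

9.7824 m


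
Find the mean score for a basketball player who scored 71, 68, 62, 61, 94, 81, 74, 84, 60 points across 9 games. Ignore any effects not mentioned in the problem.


Average = sum / n
Sum = 655
Average = 655 / 9 = 72.7778

72.7778


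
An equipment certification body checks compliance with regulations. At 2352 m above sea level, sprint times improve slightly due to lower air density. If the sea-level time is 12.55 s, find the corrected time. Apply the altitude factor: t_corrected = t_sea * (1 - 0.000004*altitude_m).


Correction factor = 1 - 0.000004 * 2352 = 0.990592
t_corrected = t_sea * factor = 12.55 * 0.990592
t_corrected = 12.4319 s

12.4319 s


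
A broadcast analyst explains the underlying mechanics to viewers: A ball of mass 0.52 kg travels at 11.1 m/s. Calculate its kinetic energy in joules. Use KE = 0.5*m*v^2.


KE = 0.5 * m * v^2
KE = 0.5 * 0.52 * 11.1^2
KE = 0.5 * 0.52 * 123.21 = 32.0346 J

32.0346 J


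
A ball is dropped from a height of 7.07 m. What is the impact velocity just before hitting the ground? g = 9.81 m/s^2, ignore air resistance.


v = sqrt(2 * g * h)
v = sqrt(2 * 9.81 * 7.07)
v = sqrt(138.7134) = 11.7777 m/s

11.7777 m/s


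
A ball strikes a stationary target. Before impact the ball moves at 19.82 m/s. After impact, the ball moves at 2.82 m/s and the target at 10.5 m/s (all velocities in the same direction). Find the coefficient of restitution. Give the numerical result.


e = (v2_after - v1_after) / (v1_before - v2_before)
Numerator = 10.5 - 2.82 = 7.68
Denominator = 19.82 - 0 = 19.82
e = 7.68 / 19.82 = 0.3875

0.3875


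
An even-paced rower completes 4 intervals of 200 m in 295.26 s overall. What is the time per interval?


Split time = total_time / n_laps = 295.26 / 4
Split time = 73.815 s per lap

73.815 s


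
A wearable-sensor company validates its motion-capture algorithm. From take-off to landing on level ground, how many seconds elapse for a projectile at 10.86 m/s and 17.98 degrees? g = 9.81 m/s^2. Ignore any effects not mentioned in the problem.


T = 2*v*sin(theta)/g
sin(theta) = sin(17.98 deg) = 0.3087
T = 2*10.86*0.3087 / 9.81
T = 6.7046 / 9.81 = 0.6834 s

0.6834 s


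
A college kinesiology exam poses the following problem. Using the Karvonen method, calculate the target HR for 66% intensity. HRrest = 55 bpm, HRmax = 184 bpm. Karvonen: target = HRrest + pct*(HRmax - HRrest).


Target = HRrest + pct*(HRmax - HRrest)
Heart rate reserve = HRmax - HRrest = 184 - 55 = 129 bpm
Fraction = 66% = 0.66
Target = 55 + 0.66 * 129
Target = 55 + 85.14 = 140.14 bpm

140.14 bpm


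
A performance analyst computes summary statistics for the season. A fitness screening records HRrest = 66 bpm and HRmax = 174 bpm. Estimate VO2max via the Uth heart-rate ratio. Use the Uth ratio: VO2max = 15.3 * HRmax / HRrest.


VO2max = 15.3 * HRmax / HRrest
VO2max = 15.3 * 174 / 66
VO2max = 2662.2 / 66 = 40.3364 mL/kg/min

40.3364 mL/kg/min


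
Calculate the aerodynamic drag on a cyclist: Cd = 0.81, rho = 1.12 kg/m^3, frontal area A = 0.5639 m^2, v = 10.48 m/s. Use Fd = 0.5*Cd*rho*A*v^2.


Fd = 0.5 * Cd * rho * A * v^2
Fd = 0.5 * 0.81 * 1.12 * 0.5639 * 10.48^2
v^2 = 109.8304
Fd = 0.5 * 0.81 * 1.12 * 0.5639 * 109.8304 = 28.093 N

28.093 N


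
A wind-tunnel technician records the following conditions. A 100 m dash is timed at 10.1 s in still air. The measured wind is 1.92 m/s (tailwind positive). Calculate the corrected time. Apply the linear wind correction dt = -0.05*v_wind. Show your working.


dt = -0.05 * v_wind = -0.05 * 1.92 = -0.096 s
t_corrected = t_still + dt = 10.1 + (-0.096)
t_corrected = 10.004 s

10.004 s


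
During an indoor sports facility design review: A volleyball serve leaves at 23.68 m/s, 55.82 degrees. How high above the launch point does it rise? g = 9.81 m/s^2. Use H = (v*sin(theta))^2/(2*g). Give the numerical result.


H = (v*sin(theta))^2 / (2*g)
vy = v*sin(theta) = 23.68 * sin(55.82 deg) = 19.5899 m/s
H = vy^2 / (2*g) = 383.7647 / (2*9.81)
H = 383.7647 / 19.62 = 19.5599 m

19.5599 m


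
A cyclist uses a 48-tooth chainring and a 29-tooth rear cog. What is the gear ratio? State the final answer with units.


GR = front_teeth / rear_teeth
GR = 48 / 29
GR = 1.6552

1.6552


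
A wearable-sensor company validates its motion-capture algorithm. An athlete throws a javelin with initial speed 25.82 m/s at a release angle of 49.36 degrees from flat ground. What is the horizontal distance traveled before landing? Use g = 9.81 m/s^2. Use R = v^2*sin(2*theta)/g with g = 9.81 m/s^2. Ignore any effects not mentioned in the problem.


R = v^2 * sin(2*theta) / g
Convert angle to radians: theta = 49.36 deg = 0.8615 rad
sin(2*theta) = sin(1.723) = 0.9884
R = 25.82^2 * 0.9884 / 9.81
R = 666.6724 * 0.9884 / 9.81 = 67.1729 m

67.1729 m


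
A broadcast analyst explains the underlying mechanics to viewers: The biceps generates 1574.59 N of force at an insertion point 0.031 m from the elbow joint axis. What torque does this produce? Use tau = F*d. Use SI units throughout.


tau = F * d
tau = 1574.59 * 0.031
tau = 48.8123 N*m

48.8123 N*m


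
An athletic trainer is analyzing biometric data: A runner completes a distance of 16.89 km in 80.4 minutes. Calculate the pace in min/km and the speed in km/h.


Pace = time / distance = 80.4 min / 16.89 km = 4.7602 min/km
Speed = distance / time_in_hours = 16.89 / 1.34 hr
Speed = 12.6045 km/h

4.7602 min/km, 12.6045 km/h


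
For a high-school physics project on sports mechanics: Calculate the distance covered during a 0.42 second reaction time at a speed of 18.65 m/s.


d = v * t
d = 18.65 * 0.42
d = 7.833 m

7.833 m


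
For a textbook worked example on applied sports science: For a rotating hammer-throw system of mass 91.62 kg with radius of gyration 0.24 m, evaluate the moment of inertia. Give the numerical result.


I = m * k^2
I = 91.62 * 0.24^2
I = 91.62 * 0.0576 = 5.2773 kg*m^2

5.2773 kg*m^2


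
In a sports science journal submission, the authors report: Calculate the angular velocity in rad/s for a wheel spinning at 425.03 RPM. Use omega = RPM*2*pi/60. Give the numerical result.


omega = RPM * 2 * pi / 60
omega = 425.03 * 2 * 3.14159 / 60
omega = 2670.5423 / 60 = 44.509 rad/s

44.509 rad/s


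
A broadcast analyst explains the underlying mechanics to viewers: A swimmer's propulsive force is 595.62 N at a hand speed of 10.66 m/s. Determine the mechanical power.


P = F * v
P = 595.62 * 10.66
P = 6349.3092 W

6349.3092 W


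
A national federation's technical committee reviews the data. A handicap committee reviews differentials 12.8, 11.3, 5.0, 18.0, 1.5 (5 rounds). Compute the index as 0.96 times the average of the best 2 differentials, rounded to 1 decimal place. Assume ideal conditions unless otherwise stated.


All differentials: 12.8, 11.3, 5.0, 18.0, 1.5
Sorted: 1.5, 5.0, 11.3, 12.8, 18.0
Best 2: 1.5, 5.0
Average of best = 6.5 / 2 = 3.25
Raw index = 3.25 * 0.96 = 3.12
Handicap index = round(3.12, 1) = 3.1

3.1


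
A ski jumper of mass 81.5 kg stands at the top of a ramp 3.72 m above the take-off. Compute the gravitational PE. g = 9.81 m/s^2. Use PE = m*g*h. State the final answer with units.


PE = m * g * h
PE = 81.5 * 9.81 * 3.72
PE = 799.515 * 3.72 = 2974.1958 J

2974.1958 J


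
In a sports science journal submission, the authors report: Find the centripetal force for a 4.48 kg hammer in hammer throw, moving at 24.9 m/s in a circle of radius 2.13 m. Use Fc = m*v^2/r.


Fc = m * v^2 / r
v^2 = 24.9^2 = 620.01
Fc = 4.48 * 620.01 / 2.13
Fc = 2777.6448 / 2.13 = 1304.0586 N

1304.0586 N


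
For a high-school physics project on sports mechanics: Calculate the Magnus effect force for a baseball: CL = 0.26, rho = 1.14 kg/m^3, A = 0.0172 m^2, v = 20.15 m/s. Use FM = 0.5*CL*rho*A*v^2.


FM = 0.5 * CL * rho * A * v^2
FM = 0.5 * 0.26 * 1.14 * 0.0172 * 20.15^2
v^2 = 406.0225
FM = 0.5 * 0.26 * 1.14 * 0.0172 * 406.0225 = 1.035 N

1.035 N


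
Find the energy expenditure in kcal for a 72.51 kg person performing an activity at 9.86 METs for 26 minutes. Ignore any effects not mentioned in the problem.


kcal = MET * mass * time_hr
Convert time: 26 min = 0.4333 hr
kcal = 9.86 * 72.51 * 0.4333
kcal = 309.8111 kcal

309.8111 kcal


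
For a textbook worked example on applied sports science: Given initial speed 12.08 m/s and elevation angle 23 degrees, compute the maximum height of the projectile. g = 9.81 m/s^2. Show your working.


H = (v*sin(theta))^2 / (2*g)
vy = v*sin(theta) = 12.08 * sin(23 deg) = 4.72 m/s
H = vy^2 / (2*g) = 22.2787 / (2*9.81)
H = 22.2787 / 19.62 = 1.1355 m

1.1355 m


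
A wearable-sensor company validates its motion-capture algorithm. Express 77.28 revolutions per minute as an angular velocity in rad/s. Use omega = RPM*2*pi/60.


omega = RPM * 2 * pi / 60
omega = 77.28 * 2 * 3.14159 / 60
omega = 485.5646 / 60 = 8.0927 rad/s

8.0927 rad/s


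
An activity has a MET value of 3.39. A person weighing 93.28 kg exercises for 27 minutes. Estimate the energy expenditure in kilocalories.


kcal = MET * mass * time_hr
Convert time: 27 min = 0.45 hr
kcal = 3.39 * 93.28 * 0.45
kcal = 142.2986 kcal

142.2986 kcal


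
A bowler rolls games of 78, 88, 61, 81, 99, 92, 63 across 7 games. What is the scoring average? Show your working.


Average = sum / n
Sum = 562
Average = 562 / 7 = 80.2857

80.2857


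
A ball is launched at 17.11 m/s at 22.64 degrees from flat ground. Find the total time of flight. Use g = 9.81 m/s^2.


T = 2*v*sin(theta)/g
sin(theta) = sin(22.64 deg) = 0.3849
T = 2*17.11*0.3849 / 9.81
T = 13.1726 / 9.81 = 1.3428 s

1.3428 s


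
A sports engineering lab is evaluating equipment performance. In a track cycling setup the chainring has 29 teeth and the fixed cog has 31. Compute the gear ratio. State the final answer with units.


GR = front_teeth / rear_teeth
GR = 29 / 31
GR = 0.9355

0.9355


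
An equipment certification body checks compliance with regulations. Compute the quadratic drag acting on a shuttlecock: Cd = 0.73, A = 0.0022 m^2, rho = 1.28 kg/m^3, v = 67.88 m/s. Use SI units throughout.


Fd = 0.5 * Cd * rho * A * v^2
Fd = 0.5 * 0.73 * 1.28 * 0.0022 * 67.88^2
v^2 = 4607.6944
Fd = 0.5 * 0.73 * 1.28 * 0.0022 * 4607.6944 = 4.736 N

4.736 N


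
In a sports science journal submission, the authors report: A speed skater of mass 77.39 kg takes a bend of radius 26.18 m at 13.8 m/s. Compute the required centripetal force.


Fc = m * v^2 / r
v^2 = 13.8^2 = 190.44
Fc = 77.39 * 190.44 / 26.18
Fc = 14738.1516 / 26.18 = 562.9546 N

562.9546 N


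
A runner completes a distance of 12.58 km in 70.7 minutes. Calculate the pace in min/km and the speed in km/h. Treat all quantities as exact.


Pace = time / distance = 70.7 min / 12.58 km = 5.62 min/km
Speed = distance / time_in_hours = 12.58 / 1.1783 hr
Speed = 10.6761 km/h

5.62 min/km, 10.6761 km/h


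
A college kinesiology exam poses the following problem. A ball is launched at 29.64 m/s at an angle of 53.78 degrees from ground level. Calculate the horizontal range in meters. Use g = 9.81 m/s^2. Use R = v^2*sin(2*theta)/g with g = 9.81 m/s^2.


R = v^2 * sin(2*theta) / g
Convert angle to radians: theta = 53.78 deg = 0.9386 rad
sin(2*theta) = sin(1.8773) = 0.9534
R = 29.64^2 * 0.9534 / 9.81
R = 878.5296 * 0.9534 / 9.81 = 85.3814 m

85.3814 m


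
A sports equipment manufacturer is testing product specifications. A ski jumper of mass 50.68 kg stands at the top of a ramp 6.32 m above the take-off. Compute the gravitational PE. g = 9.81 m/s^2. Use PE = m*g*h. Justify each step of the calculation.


PE = m * g * h
PE = 50.68 * 9.81 * 6.32
PE = 497.1708 * 6.32 = 3142.1195 J

3142.1195 J


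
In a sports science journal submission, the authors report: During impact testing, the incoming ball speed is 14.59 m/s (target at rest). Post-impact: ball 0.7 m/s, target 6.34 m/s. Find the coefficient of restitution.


e = (v2_after - v1_after) / (v1_before - v2_before)
Numerator = 6.34 - 0.7 = 5.64
Denominator = 14.59 - 0 = 14.59
e = 5.64 / 14.59 = 0.3866

0.3866


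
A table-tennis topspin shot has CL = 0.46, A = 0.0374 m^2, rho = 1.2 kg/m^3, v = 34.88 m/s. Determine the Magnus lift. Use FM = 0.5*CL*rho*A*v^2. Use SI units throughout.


FM = 0.5 * CL * rho * A * v^2
FM = 0.5 * 0.46 * 1.2 * 0.0374 * 34.88^2
v^2 = 1216.6144
FM = 0.5 * 0.46 * 1.2 * 0.0374 * 1216.6144 = 12.5584 N

12.5584 N


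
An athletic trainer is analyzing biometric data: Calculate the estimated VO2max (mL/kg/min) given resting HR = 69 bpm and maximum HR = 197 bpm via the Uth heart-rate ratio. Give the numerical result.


VO2max = 15.3 * HRmax / HRrest
VO2max = 15.3 * 197 / 69
VO2max = 3014.1 / 69 = 43.6826 mL/kg/min

43.6826 mL/kg/min


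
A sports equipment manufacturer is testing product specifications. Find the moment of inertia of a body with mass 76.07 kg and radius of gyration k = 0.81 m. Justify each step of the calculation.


I = m * k^2
I = 76.07 * 0.81^2
I = 76.07 * 0.6561 = 49.9095 kg*m^2

49.9095 kg*m^2


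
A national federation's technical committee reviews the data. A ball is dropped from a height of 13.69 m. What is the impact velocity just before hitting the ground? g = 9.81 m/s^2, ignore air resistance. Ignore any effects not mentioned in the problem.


v = sqrt(2 * g * h)
v = sqrt(2 * 9.81 * 13.69)
v = sqrt(268.5978) = 16.389 m/s

16.389 m/s


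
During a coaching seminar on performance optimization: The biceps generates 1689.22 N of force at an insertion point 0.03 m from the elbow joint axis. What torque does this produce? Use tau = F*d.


tau = F * d
tau = 1689.22 * 0.03
tau = 50.6766 N*m

50.6766 N*m


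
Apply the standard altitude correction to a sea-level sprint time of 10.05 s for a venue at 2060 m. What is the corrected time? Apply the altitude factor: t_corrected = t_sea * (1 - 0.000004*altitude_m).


Correction factor = 1 - 0.000004 * 2060 = 0.99176
t_corrected = t_sea * factor = 10.05 * 0.99176
t_corrected = 9.9672 s

9.9672 s


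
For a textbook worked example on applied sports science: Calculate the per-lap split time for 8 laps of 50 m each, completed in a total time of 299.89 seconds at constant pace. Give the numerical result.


Split time = total_time / n_laps = 299.89 / 8
Split time = 37.4862 s per lap

37.4862 s


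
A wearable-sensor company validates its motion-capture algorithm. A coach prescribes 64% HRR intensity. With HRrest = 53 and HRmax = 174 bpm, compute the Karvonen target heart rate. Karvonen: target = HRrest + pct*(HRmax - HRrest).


Target = HRrest + pct*(HRmax - HRrest)
Heart rate reserve = HRmax - HRrest = 174 - 53 = 121 bpm
Fraction = 64% = 0.64
Target = 53 + 0.64 * 121
Target = 53 + 77.44 = 130.44 bpm

130.44 bpm


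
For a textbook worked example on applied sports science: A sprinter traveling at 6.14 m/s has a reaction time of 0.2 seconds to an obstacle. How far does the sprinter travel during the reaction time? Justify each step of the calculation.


d = v * t
d = 6.14 * 0.2
d = 1.228 m

1.228 m


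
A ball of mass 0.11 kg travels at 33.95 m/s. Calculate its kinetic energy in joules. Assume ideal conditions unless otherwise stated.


KE = 0.5 * m * v^2
KE = 0.5 * 0.11 * 33.95^2
KE = 0.5 * 0.11 * 1152.6025 = 63.3931 J

63.3931 J


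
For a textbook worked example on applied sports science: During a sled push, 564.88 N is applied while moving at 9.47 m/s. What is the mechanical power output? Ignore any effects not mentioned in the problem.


P = F * v
P = 564.88 * 9.47
P = 5349.4136 W

5349.4136 W


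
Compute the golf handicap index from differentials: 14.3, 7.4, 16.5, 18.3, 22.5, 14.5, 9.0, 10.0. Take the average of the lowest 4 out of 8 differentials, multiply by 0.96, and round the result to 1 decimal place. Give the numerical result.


All differentials: 14.3, 7.4, 16.5, 18.3, 22.5, 14.5, 9.0, 10.0
Sorted: 7.4, 9.0, 10.0, 14.3, 14.5, 16.5, 18.3, 22.5
Best 4: 7.4, 9.0, 10.0, 14.3
Average of best = 40.7 / 4 = 10.175
Raw index = 10.175 * 0.96 = 9.768
Handicap index = round(9.768, 1) = 9.8

9.8


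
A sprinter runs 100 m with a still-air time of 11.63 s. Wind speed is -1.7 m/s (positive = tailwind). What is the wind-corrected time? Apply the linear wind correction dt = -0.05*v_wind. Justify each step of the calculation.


dt = -0.05 * v_wind = -0.05 * -1.7 = 0.085 s
t_corrected = t_still + dt = 11.63 + (0.085)
t_corrected = 11.715 s

11.715 s


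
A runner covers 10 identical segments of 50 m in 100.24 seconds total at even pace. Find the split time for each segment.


Split time = total_time / n_laps = 100.24 / 10
Split time = 10.024 s per lap

10.024 s


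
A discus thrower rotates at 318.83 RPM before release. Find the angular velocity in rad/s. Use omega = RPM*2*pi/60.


omega = RPM * 2 * pi / 60
omega = 318.83 * 2 * 3.14159 / 60
omega = 2003.268 / 60 = 33.3878 rad/s

33.3878 rad/s


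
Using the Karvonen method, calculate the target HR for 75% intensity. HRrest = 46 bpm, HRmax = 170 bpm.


Target = HRrest + pct*(HRmax - HRrest)
Heart rate reserve = HRmax - HRrest = 170 - 46 = 124 bpm
Fraction = 75% = 0.75
Target = 46 + 0.75 * 124
Target = 46 + 93 = 139 bpm

139 bpm


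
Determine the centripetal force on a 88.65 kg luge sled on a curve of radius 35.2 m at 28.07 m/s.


Fc = m * v^2 / r
v^2 = 28.07^2 = 787.9249
Fc = 88.65 * 787.9249 / 35.2
Fc = 69849.5424 / 35.2 = 1984.362 N

1984.362 N


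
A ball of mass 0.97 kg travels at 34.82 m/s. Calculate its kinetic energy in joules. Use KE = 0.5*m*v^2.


KE = 0.5 * m * v^2
KE = 0.5 * 0.97 * 34.82^2
KE = 0.5 * 0.97 * 1212.4324 = 588.0297 J

588.0297 J


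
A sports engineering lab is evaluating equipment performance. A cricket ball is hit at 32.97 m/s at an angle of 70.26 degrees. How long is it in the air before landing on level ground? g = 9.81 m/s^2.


T = 2*v*sin(theta)/g
sin(theta) = sin(70.26 deg) = 0.9412
T = 2*32.97*0.9412 / 9.81
T = 62.065 / 9.81 = 6.3267 s

6.3267 s


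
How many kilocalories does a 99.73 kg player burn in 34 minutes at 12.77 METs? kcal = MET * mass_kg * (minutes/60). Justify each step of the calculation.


kcal = MET * mass * time_hr
Convert time: 34 min = 0.5667 hr
kcal = 12.77 * 99.73 * 0.5667
kcal = 721.6795 kcal

721.6795 kcal


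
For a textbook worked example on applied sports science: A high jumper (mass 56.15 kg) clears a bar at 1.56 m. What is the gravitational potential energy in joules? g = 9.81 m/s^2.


PE = m * g * h
PE = 56.15 * 9.81 * 1.56
PE = 550.8315 * 1.56 = 859.2971 J

859.2971 J


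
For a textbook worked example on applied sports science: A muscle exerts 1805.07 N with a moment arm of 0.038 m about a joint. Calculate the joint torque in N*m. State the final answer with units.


tau = F * d
tau = 1805.07 * 0.038
tau = 68.5927 N*m

68.5927 N*m


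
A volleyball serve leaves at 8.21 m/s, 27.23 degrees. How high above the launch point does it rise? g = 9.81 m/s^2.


H = (v*sin(theta))^2 / (2*g)
vy = v*sin(theta) = 8.21 * sin(27.23 deg) = 3.7566 m/s
H = vy^2 / (2*g) = 14.112 / (2*9.81)
H = 14.112 / 19.62 = 0.7193 m

0.7193 m


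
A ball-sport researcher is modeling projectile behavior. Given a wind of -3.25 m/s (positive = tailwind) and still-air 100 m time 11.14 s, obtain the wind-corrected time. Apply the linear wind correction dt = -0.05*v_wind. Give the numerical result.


dt = -0.05 * v_wind = -0.05 * -3.25 = 0.1625 s
t_corrected = t_still + dt = 11.14 + (0.1625)
t_corrected = 11.3025 s

11.3025 s


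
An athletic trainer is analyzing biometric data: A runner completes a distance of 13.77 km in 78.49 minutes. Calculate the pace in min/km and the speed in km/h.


Pace = time / distance = 78.49 min / 13.77 km = 5.7001 min/km
Speed = distance / time_in_hours = 13.77 / 1.3082 hr
Speed = 10.5262 km/h

5.7001 min/km, 10.5262 km/h


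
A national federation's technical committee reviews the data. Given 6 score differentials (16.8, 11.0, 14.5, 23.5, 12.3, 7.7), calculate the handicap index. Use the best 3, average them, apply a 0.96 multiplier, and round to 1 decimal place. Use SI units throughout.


All differentials: 16.8, 11.0, 14.5, 23.5, 12.3, 7.7
Sorted: 7.7, 11.0, 12.3, 14.5, 16.8, 23.5
Best 3: 7.7, 11.0, 12.3
Average of best = 31 / 3 = 10.3333
Raw index = 10.3333 * 0.96 = 9.92
Handicap index = round(9.92, 1) = 9.9

9.9


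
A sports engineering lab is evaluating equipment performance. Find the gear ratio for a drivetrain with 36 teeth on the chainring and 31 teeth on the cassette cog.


GR = front_teeth / rear_teeth
GR = 36 / 31
GR = 1.1613

1.1613


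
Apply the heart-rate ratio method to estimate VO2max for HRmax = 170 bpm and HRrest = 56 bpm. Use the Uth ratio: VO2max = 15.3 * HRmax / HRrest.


VO2max = 15.3 * HRmax / HRrest
VO2max = 15.3 * 170 / 56
VO2max = 2601 / 56 = 46.4464 mL/kg/min

46.4464 mL/kg/min


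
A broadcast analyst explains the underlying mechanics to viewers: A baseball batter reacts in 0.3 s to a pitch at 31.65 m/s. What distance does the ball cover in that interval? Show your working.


d = v * t
d = 31.65 * 0.3
d = 9.495 m

9.495 m


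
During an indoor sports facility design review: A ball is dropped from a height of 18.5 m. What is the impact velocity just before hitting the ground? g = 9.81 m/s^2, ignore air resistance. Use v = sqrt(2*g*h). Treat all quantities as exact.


v = sqrt(2 * g * h)
v = sqrt(2 * 9.81 * 18.5)
v = sqrt(362.97) = 19.0518 m/s

19.0518 m/s


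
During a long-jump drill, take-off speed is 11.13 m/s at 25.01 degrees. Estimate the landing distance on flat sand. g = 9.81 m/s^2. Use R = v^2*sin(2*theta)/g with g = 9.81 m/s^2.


R = v^2 * sin(2*theta) / g
Convert angle to radians: theta = 25.01 deg = 0.4365 rad
sin(2*theta) = sin(0.873) = 0.7663
R = 11.13^2 * 0.7663 / 9.81
R = 123.8769 * 0.7663 / 9.81 = 9.6761 m

9.6761 m


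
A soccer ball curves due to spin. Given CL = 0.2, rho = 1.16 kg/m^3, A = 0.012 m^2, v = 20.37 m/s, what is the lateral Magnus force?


FM = 0.5 * CL * rho * A * v^2
FM = 0.5 * 0.2 * 1.16 * 0.012 * 20.37^2
v^2 = 414.9369
FM = 0.5 * 0.2 * 1.16 * 0.012 * 414.9369 = 0.5776 N

0.5776 N


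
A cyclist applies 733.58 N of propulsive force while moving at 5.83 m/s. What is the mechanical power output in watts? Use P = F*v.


P = F * v
P = 733.58 * 5.83
P = 4276.7714 W

4276.7714 W


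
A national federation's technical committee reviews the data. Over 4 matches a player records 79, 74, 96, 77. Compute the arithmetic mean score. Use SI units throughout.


Average = sum / n
Sum = 326
Average = 326 / 4 = 81.5

81.5


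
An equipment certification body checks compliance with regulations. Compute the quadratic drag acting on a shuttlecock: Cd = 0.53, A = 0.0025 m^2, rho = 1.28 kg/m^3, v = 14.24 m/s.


Fd = 0.5 * Cd * rho * A * v^2
Fd = 0.5 * 0.53 * 1.28 * 0.0025 * 14.24^2
v^2 = 202.7776
Fd = 0.5 * 0.53 * 1.28 * 0.0025 * 202.7776 = 0.172 N

0.172 N


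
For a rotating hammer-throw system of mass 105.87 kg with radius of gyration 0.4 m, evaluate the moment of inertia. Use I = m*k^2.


I = m * k^2
I = 105.87 * 0.4^2
I = 105.87 * 0.16 = 16.9392 kg*m^2

16.9392 kg*m^2


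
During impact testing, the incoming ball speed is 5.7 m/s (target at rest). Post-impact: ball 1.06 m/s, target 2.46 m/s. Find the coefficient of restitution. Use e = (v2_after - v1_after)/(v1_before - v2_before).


e = (v2_after - v1_after) / (v1_before - v2_before)
Numerator = 2.46 - 1.06 = 1.4
Denominator = 5.7 - 0 = 5.7
e = 1.4 / 5.7 = 0.2456

0.2456


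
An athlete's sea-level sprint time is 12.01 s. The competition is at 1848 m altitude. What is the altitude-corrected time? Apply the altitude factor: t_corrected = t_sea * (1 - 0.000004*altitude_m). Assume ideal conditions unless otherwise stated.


Correction factor = 1 - 0.000004 * 1848 = 0.992608
t_corrected = t_sea * factor = 12.01 * 0.992608
t_corrected = 11.9212 s

11.9212 s


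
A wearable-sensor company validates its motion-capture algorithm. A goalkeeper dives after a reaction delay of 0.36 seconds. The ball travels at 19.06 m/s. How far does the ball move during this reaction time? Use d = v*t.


d = v * t
d = 19.06 * 0.36
d = 6.8616 m

6.8616 m


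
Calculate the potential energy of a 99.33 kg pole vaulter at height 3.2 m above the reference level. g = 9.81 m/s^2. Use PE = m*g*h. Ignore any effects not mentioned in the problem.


PE = m * g * h
PE = 99.33 * 9.81 * 3.2
PE = 974.4273 * 3.2 = 3118.1674 J

3118.1674 J


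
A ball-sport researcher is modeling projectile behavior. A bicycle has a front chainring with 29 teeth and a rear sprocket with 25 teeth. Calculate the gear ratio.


GR = front_teeth / rear_teeth
GR = 29 / 25
GR = 1.16

1.16


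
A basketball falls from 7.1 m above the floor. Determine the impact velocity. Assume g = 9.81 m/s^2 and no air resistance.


v = sqrt(2 * g * h)
v = sqrt(2 * 9.81 * 7.1)
v = sqrt(139.302) = 11.8026 m/s

11.8026 m/s


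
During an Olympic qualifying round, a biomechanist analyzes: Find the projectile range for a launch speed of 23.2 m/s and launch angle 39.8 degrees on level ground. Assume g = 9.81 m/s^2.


R = v^2 * sin(2*theta) / g
Convert angle to radians: theta = 39.8 deg = 0.6946 rad
sin(2*theta) = sin(1.3893) = 0.9836
R = 23.2^2 * 0.9836 / 9.81
R = 538.24 * 0.9836 / 9.81 = 53.9651 m

53.9651 m
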